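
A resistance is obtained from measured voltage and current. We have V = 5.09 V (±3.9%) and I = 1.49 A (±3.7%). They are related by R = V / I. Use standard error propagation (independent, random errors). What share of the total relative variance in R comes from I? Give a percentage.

47.4%

(δR/R)² = (1·δV/V)² + (-1·δI/I)²
  V term: (1×0.0390)² = 0.00152
  I term: (-1×0.0370)² = 0.00137
Total = 0.00289. Share from I = 0.00137/0.00289 = 0.474.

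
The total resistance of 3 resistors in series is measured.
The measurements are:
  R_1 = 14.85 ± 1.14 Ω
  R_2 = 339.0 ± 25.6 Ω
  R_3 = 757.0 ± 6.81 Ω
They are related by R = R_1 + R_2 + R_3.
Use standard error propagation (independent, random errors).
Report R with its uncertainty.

R is a linear combination, so absolute uncertainties add in quadrature:
  (δR_1)² = 1.30;  (δR_2)² = 655;  (δR_3)² = 46.4
δR = √(703) = 26.5 Ω
R = 1111 Ω.

1111 ± 26.5 Ω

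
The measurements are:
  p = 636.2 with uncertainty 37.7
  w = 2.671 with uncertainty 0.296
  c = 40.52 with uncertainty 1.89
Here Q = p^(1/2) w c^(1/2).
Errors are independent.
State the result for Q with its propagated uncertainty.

428.9 ± 50.2

Relative error in a monomial: (δQ/Q)² = Σ (nᵢ · δxᵢ/xᵢ)².
  (½·δp/p)² = (0.5×0.0593)² = 0.000878;  (1·δw/w)² = (1×0.111)² = 0.0123;  (½·δc/c)² = (0.5×0.0466)² = 0.000544
δQ/Q = √(0.0137) = 0.117
Q = 428.9, so δQ = 0.117 × 428.9 = 50.2.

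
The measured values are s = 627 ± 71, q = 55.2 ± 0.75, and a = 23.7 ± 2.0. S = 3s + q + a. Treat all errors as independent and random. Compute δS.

213

Absolute uncertainties add in quadrature for a linear combination:
  (3·δs)² = 45400;  (δq)² = 0.562;  (δa)² = 4.00
δS = √(45400) = 213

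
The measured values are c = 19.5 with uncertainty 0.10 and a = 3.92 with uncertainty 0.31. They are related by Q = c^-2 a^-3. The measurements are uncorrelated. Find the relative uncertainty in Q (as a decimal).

0.237

Since Q is a product/quotient, work with relative uncertainties:
  (-2·δc/c)² = (-2×0.00513)² = 0.000105;  (-3·δa/a)² = (-3×0.0791)² = 0.0563
δQ/Q = √(0.0564) = 0.237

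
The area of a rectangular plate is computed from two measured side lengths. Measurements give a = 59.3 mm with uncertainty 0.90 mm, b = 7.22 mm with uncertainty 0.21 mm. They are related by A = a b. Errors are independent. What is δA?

Products/powers → add relative errors in quadrature, weighted by exponent:
  (1·δa/a)² = (1×0.0152)² = 0.000230;  (1·δb/b)² = (1×0.0291)² = 0.000846
δA/A = √(0.00108) = 0.0328
A = 428 mm^2, so δA = 0.0328 × 428 = 14.0 mm^2.

14.0 mm^2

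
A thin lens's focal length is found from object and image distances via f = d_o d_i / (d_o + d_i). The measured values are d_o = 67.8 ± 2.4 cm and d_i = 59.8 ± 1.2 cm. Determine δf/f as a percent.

∂f/∂d_o = (d_i/(d_o+d_i))² = 0.220;  ∂f/∂d_i = (d_o/(d_o+d_i))² = 0.282
δf = √((∂f/∂d_o · δd_o)² + (∂f/∂d_i · δd_i)²) = √(0.278 + 0.115) = 0.627 cm
f = 31.8 cm, so δf/f = 0.627/31.8 = 0.0197.

1.97%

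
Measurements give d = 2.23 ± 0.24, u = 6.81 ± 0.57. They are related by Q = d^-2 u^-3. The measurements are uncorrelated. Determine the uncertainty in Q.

Q is a product of powers, so relative uncertainties combine in quadrature:
  (-2·δd/d)² = (-2×0.108)² = 0.0463;  (-3·δu/u)² = (-3×0.0837)² = 0.0631
δQ/Q = √(0.109) = 0.331
Q = 0.000637, so δQ = 0.331 × 0.000637 = 0.000211.

0.000211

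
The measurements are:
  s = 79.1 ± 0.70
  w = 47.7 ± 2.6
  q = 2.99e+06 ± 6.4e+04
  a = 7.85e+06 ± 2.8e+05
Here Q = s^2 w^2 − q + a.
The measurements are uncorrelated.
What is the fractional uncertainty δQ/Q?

Let p = s^2·w^2 = 1.42e+07. δp/p = √((2·δs/s)² + (2·δw/w)²) = √(0.000313 + 0.0119) = 0.110, so δp = 1.57e+06.
Q = p − q + a: δQ = √(δp² + δq² + δa²) = √(2.47e+12 + 4.1e+09 + 7.84e+10) = 1.6e+06
Q = 1.91e+07, so δQ/Q = 1.6e+06/1.91e+07 = 0.0837.

0.0837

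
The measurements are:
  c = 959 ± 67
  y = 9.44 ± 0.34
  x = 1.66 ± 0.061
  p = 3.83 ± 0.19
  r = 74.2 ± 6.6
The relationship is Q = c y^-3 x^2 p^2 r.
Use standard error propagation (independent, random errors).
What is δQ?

Products/powers → add relative errors in quadrature, weighted by exponent:
  (1·δc/c)² = (1×0.0699)² = 0.00488;  (-3·δy/y)² = (-3×0.0360)² = 0.0117;  (2·δx/x)² = (2×0.0367)² = 0.00540;  (2·δp/p)² = (2×0.0496)² = 0.00984;  (1·δr/r)² = (1×0.0889)² = 0.00791
δQ/Q = √(0.0397) = 0.199
Q = 3420, so δQ = 0.199 × 3420 = 681.

681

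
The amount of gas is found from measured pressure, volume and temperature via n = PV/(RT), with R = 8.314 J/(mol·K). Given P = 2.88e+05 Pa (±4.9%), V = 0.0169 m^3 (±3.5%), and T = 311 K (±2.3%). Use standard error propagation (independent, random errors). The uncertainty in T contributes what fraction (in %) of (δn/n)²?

12.7%

(δn/n)² = (1·δP/P)² + (1·δV/V)² + (-1·δT/T)²
  P term: (1×0.0490)² = 0.00240
  V term: (1×0.0350)² = 0.00123
  T term: (-1×0.0230)² = 0.000529
Total = 0.00416. Share from T = 0.000529/0.00416 = 0.127.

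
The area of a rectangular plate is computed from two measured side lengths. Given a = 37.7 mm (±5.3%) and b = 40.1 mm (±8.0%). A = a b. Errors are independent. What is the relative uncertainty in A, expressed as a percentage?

9.60%

For a monomial A ∝ a, b, fractional errors add in quadrature:
  (1·δa/a)² = (1×0.0530)² = 0.00281;  (1·δb/b)² = (1×0.0800)² = 0.00640
δA/A = √(0.00921) = 0.0960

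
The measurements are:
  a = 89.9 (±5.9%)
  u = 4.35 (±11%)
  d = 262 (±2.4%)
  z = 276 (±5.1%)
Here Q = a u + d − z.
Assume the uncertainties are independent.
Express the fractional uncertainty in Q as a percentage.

13.6%

Let p = a·u = 391. δp/p = √((1·δa/a)² + (1·δu/u)²) = √(0.00348 + 0.0121) = 0.125, so δp = 48.8.
Q = p + d − z: δQ = √(δp² + δd² + δz²) = √(2380 + 39.5 + 198) = 51.2
Q = 377, so δQ/Q = 51.2/377 = 0.136.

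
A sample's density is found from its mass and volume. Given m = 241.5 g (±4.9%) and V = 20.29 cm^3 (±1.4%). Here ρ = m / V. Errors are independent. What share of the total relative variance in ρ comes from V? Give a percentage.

7.55%

(δρ/ρ)² = (1·δm/m)² + (-1·δV/V)²
  m term: (1×0.0490)² = 0.00240
  V term: (-1×0.0140)² = 0.000196
Total = 0.00260. Share from V = 0.000196/0.00260 = 0.0755.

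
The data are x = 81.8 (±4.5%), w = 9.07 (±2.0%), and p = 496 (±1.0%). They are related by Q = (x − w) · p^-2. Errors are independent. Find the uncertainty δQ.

1.61e-05

Let u = x − w = 72.7. δu = √(δx² + δw²) = √(13.5 + 0.0329) = 3.69, so δu/u = 0.0507.
Q is then a monomial in u, p:
δQ/Q = √((δu/u)² + (-2·δp/p)²) = √(0.00257 + 0.000400) = 0.0545
Q = 0.000296, so δQ = 0.0545 × 0.000296 = 1.61e-05.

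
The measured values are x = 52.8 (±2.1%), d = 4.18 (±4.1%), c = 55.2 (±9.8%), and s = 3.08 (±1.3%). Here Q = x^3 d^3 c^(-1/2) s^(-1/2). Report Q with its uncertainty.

Relative error in a monomial: (δQ/Q)² = Σ (nᵢ · δxᵢ/xᵢ)².
  (3·δx/x)² = (3×0.0210)² = 0.00397;  (3·δd/d)² = (3×0.0410)² = 0.0151;  (−½·δc/c)² = (-0.5×0.0980)² = 0.00240;  (−½·δs/s)² = (-0.5×0.0130)² = 4.23e-05
δQ/Q = √(0.0215) = 0.147
Q = 8.24e+05, so δQ = 0.147 × 8.24e+05 = 1.21e+05.

(8.24 ± 1.21) × 10^5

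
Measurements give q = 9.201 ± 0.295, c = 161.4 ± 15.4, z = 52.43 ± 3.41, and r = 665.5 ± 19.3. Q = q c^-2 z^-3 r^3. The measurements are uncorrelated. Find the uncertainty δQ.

0.208

Relative error in a monomial: (δQ/Q)² = Σ (nᵢ · δxᵢ/xᵢ)².
  (1·δq/q)² = (1×0.0321)² = 0.00103;  (-2·δc/c)² = (-2×0.0954)² = 0.0364;  (-3·δz/z)² = (-3×0.0650)² = 0.0381;  (3·δr/r)² = (3×0.0290)² = 0.00757
δQ/Q = √(0.0831) = 0.288
Q = 0.7223, so δQ = 0.288 × 0.7223 = 0.208.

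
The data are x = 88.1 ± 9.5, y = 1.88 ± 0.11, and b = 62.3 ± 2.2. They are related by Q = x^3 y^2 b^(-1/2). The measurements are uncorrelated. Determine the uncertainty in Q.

Products/powers → add relative errors in quadrature, weighted by exponent:
  (3·δx/x)² = (3×0.108)² = 0.105;  (2·δy/y)² = (2×0.0585)² = 0.0137;  (−½·δb/b)² = (-0.5×0.0353)² = 0.000312
δQ/Q = √(0.119) = 0.344
Q = 3.06e+05, so δQ = 0.344 × 3.06e+05 = 1.05e+05.

1.05e+05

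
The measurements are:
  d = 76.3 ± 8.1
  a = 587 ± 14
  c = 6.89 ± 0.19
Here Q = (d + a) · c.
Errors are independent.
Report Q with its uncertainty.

Let u = d + a = 663. δu = √(δd² + δa²) = √(65.6 + 196) = 16.2, so δu/u = 0.0244.
Q is then a monomial in u, c:
δQ/Q = √((δu/u)² + (1·δc/c)²) = √(0.000595 + 0.000760) = 0.0368
Q = 4570, so δQ = 0.0368 × 4570 = 168.

4570 ± 168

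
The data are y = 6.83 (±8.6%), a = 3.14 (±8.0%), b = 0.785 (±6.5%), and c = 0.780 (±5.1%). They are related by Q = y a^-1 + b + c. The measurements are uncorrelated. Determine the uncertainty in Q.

Let p = y·a^-1 = 2.18. δp/p = √((1·δy/y)² + (-1·δa/a)²) = √(0.00740 + 0.00640) = 0.117, so δp = 0.255.
Q = p + b + c: δQ = √(δp² + δb² + δc²) = √(0.0653 + 0.00260 + 0.00158) = 0.264

0.264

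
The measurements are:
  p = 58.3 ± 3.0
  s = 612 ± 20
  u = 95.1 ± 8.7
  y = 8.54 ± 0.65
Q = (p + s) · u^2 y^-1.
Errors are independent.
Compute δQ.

1.42e+05

Let w = p + s = 670. δw = √(δp² + δs²) = √(9.00 + 400) = 20.2, so δw/w = 0.0302.
Q is then a monomial in w, u, y:
δQ/Q = √((δw/w)² + (2·δu/u)² + (-1·δy/y)²) = √(0.000910 + 0.0335 + 0.00579) = 0.200
Q = 7.1e+05, so δQ = 0.200 × 7.1e+05 = 1.42e+05.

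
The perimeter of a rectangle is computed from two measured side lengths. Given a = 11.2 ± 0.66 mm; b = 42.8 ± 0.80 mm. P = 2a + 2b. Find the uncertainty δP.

Sums and differences: (δP)² = Σ (cᵢ δxᵢ)².
  (2·δa)² = 1.74;  (2·δb)² = 2.56
δP = √(4.30) = 2.07 mm

2.07 mm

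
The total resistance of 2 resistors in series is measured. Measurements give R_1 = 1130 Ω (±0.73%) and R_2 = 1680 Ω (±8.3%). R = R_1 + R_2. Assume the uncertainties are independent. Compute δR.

Sums and differences: (δR)² = Σ (cᵢ δxᵢ)².
  (δR_1)² = 68.0;  (δR_2)² = 19400
δR = √(19500) = 140 Ω

140 Ω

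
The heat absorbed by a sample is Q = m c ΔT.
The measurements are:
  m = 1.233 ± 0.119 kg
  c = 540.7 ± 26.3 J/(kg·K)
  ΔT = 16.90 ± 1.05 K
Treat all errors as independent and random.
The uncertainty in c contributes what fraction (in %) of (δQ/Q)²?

(δQ/Q)² = (1·δm/m)² + (1·δc/c)² + (1·δΔT/ΔT)²
  m term: (1×0.0965)² = 0.00931
  c term: (1×0.0486)² = 0.00237
  ΔT term: (1×0.0621)² = 0.00386
Total = 0.0155. Share from c = 0.00237/0.0155 = 0.152.

15.2%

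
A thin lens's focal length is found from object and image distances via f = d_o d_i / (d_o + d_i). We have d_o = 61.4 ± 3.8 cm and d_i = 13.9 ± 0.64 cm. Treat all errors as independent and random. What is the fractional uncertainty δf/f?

0.0392

∂f/∂d_o = (d_i/(d_o+d_i))² = 0.0341;  ∂f/∂d_i = (d_o/(d_o+d_i))² = 0.665
δf = √((∂f/∂d_o · δd_o)² + (∂f/∂d_i · δd_i)²) = √(0.0168 + 0.181) = 0.445 cm
f = 11.3 cm, so δf/f = 0.445/11.3 = 0.0392.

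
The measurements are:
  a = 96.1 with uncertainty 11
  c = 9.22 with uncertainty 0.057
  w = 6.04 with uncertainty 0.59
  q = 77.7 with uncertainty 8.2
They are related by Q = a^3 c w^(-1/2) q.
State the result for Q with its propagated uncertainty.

(2.59 ± 0.938) × 10^8

Since Q is a product/quotient, work with relative uncertainties:
  (3·δa/a)² = (3×0.114)² = 0.118;  (1·δc/c)² = (1×0.00618)² = 3.82e-05;  (−½·δw/w)² = (-0.5×0.0977)² = 0.00239;  (1·δq/q)² = (1×0.106)² = 0.0111
δQ/Q = √(0.131) = 0.363
Q = 2.59e+08, so δQ = 0.363 × 2.59e+08 = 9.38e+07.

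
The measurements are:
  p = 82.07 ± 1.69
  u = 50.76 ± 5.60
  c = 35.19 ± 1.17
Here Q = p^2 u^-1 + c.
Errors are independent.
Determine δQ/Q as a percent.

9.33%

Let w = p^2·u^-1 = 132.7. δw/w = √((2·δp/p)² + (-1·δu/u)²) = √(0.00170 + 0.0122) = 0.118, so δw = 15.6.
Q = w + c: δQ = √(δw² + δc²) = √(244 + 1.37) = 15.7
Q = 167.9, so δQ/Q = 15.7/167.9 = 0.0933.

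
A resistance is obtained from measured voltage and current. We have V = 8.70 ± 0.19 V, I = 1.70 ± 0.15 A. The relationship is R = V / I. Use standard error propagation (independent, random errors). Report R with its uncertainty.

5.12 ± 0.465 Ω

Each factor contributes (exponent × relative error)² to (δR/R)²:
  (1·δV/V)² = (1×0.0218)² = 0.000477;  (-1·δI/I)² = (-1×0.0882)² = 0.00779
δR/R = √(0.00826) = 0.0909
R = 5.12 Ω, so δR = 0.0909 × 5.12 = 0.465 Ω.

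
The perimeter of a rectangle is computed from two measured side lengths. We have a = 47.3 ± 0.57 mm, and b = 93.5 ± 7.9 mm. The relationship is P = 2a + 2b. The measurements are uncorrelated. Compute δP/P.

For a sum/difference, combine absolute errors in quadrature:
  (2·δa)² = 1.30;  (2·δb)² = 250
δP = √(251) = 15.8 mm
P = 282 mm, so δP/P = 15.8/282 = 0.0563.

0.0563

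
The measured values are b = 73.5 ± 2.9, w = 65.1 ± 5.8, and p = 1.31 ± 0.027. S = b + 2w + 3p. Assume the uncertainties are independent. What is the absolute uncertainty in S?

12.0

For a sum/difference, combine absolute errors in quadrature:
  (δb)² = 8.41;  (2·δw)² = 135;  (3·δp)² = 0.00656
δS = √(143) = 12.0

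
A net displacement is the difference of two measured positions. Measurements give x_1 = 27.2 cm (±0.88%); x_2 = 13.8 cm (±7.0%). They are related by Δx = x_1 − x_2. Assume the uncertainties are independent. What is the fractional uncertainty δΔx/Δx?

Absolute uncertainties add in quadrature for a linear combination:
  (δx_1)² = 0.0573;  (δx_2)² = 0.933
δΔx = √(0.990) = 0.995 cm
Δx = 13.4 cm, so δΔx/Δx = 0.995/13.4 = 0.0743.

0.0743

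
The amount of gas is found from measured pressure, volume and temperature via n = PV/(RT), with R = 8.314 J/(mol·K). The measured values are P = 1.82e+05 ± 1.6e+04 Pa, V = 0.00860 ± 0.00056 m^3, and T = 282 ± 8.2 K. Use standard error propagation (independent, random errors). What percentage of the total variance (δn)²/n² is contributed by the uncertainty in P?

(δn/n)² = (1·δP/P)² + (1·δV/V)² + (-1·δT/T)²
  P term: (1×0.0879)² = 0.00773
  V term: (1×0.0651)² = 0.00424
  T term: (-1×0.0291)² = 0.000846
Total = 0.0128. Share from P = 0.00773/0.0128 = 0.603.

60.3%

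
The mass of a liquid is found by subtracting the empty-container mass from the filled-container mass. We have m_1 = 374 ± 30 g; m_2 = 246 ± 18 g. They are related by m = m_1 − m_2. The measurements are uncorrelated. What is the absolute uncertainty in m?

35.0 g

Absolute uncertainties add in quadrature for a linear combination:
  (δm_1)² = 900;  (δm_2)² = 324
δm = √(1220) = 35.0 g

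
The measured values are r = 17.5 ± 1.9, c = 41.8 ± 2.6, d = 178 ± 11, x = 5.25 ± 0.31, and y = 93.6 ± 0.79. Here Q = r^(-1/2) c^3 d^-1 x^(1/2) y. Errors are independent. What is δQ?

Since Q is a product/quotient, work with relative uncertainties:
  (−½·δr/r)² = (-0.5×0.109)² = 0.00295;  (3·δc/c)² = (3×0.0622)² = 0.0348;  (-1·δd/d)² = (-1×0.0618)² = 0.00382;  (½·δx/x)² = (0.5×0.0590)² = 0.000872;  (1·δy/y)² = (1×0.00844)² = 7.12e-05
δQ/Q = √(0.0425) = 0.206
Q = 21000, so δQ = 0.206 × 21000 = 4340.

4340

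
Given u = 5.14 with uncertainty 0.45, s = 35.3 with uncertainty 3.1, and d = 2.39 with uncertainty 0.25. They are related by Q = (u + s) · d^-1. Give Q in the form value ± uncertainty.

Let w = u + s = 40.4. δw = √(δu² + δs²) = √(0.203 + 9.61) = 3.13, so δw/w = 0.0775.
Q is then a monomial in w, d:
δQ/Q = √((δw/w)² + (-1·δd/d)²) = √(0.00600 + 0.0109) = 0.130
Q = 16.9, so δQ = 0.130 × 16.9 = 2.20.

16.9 ± 2.20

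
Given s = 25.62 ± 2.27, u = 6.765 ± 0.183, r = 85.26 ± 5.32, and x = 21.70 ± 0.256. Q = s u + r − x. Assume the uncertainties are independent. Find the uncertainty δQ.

Let p = s·u = 173.3. δp/p = √((1·δs/s)² + (1·δu/u)²) = √(0.00785 + 0.000732) = 0.0926, so δp = 16.1.
Q = p + r − x: δQ = √(δp² + δr² + δx²) = √(258 + 28.3 + 0.0655) = 16.9

16.9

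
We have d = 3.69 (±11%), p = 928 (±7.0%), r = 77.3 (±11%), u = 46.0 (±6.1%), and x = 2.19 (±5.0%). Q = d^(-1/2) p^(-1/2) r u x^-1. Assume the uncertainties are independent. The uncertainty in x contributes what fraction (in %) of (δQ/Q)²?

11.1%

(δQ/Q)² = (−½·δd/d)² + (−½·δp/p)² + (1·δr/r)² + (1·δu/u)² + (-1·δx/x)²
  d term: (-0.5×0.110)² = 0.00302
  p term: (-0.5×0.0700)² = 0.00123
  r term: (1×0.110)² = 0.0121
  u term: (1×0.0610)² = 0.00372
  x term: (-1×0.0500)² = 0.00250
Total = 0.0226. Share from x = 0.00250/0.0226 = 0.111.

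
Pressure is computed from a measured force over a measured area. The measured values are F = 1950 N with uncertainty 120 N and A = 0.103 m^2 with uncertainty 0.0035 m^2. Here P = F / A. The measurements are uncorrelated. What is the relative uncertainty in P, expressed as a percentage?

Products/powers → add relative errors in quadrature, weighted by exponent:
  (1·δF/F)² = (1×0.0615)² = 0.00379;  (-1·δA/A)² = (-1×0.0340)² = 0.00115
δP/P = √(0.00494) = 0.0703

7.03%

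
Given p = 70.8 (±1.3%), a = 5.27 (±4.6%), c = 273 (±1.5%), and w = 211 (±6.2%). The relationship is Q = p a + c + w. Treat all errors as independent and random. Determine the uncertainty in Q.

22.5

Let h = p·a = 373. δh/h = √((1·δp/p)² + (1·δa/a)²) = √(0.000169 + 0.00212) = 0.0478, so δh = 17.8.
Q = h + c + w: δQ = √(δh² + δc² + δw²) = √(318 + 16.8 + 171) = 22.5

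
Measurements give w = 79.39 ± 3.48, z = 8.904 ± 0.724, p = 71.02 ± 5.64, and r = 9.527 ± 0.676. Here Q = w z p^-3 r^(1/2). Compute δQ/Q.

Each factor contributes (exponent × relative error)² to (δQ/Q)²:
  (1·δw/w)² = (1×0.0438)² = 0.00192;  (1·δz/z)² = (1×0.0813)² = 0.00661;  (-3·δp/p)² = (-3×0.0794)² = 0.0568;  (½·δr/r)² = (0.5×0.0710)² = 0.00126
δQ/Q = √(0.0666) = 0.258

0.258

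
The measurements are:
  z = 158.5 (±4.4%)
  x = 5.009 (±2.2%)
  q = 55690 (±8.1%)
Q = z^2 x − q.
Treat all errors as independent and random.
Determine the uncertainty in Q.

Let p = z^2·x = 125800. δp/p = √((2·δz/z)² + (1·δx/x)²) = √(0.00774 + 0.000484) = 0.0907, so δp = 11400.
Q = p − q: δQ = √(δp² + δq²) = √(1.3e+08 + 2.03e+07) = 12300

12300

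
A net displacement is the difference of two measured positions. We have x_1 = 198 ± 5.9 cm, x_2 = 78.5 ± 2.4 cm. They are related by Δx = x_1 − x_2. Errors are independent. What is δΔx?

6.37 cm

For a sum/difference, combine absolute errors in quadrature:
  (δx_1)² = 34.8;  (δx_2)² = 5.76
δΔx = √(40.6) = 6.37 cm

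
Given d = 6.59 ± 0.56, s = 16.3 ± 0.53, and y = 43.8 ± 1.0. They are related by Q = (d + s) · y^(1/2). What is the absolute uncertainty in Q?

Let u = d + s = 22.9. δu = √(δd² + δs²) = √(0.314 + 0.281) = 0.771, so δu/u = 0.0337.
Q is then a monomial in u, y:
δQ/Q = √((δu/u)² + (½·δy/y)²) = √(0.00113 + 0.000130) = 0.0356
Q = 151, so δQ = 0.0356 × 151 = 5.39.

5.39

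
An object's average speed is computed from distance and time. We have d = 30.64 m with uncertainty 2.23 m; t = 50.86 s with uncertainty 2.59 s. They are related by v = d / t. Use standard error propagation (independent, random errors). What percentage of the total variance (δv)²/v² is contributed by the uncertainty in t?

(δv/v)² = (1·δd/d)² + (-1·δt/t)²
  d term: (1×0.0728)² = 0.00530
  t term: (-1×0.0509)² = 0.00259
Total = 0.00789. Share from t = 0.00259/0.00789 = 0.329.

32.9%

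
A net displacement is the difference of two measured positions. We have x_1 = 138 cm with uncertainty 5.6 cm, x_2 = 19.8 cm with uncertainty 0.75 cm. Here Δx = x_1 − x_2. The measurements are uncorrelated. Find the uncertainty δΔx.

For a sum/difference, combine absolute errors in quadrature:
  (δx_1)² = 31.4;  (δx_2)² = 0.562
δΔx = √(31.9) = 5.65 cm

5.65 cm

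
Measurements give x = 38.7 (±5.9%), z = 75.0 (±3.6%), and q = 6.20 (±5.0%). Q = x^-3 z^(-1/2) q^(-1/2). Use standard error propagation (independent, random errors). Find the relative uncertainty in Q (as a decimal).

Since Q is a product/quotient, work with relative uncertainties:
  (-3·δx/x)² = (-3×0.0590)² = 0.0313;  (−½·δz/z)² = (-0.5×0.0360)² = 0.000324;  (−½·δq/q)² = (-0.5×0.0500)² = 0.000625
δQ/Q = √(0.0323) = 0.180

0.180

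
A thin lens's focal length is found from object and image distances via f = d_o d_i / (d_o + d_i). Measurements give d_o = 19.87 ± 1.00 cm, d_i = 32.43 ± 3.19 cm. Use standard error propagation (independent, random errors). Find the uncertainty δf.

∂f/∂d_o = (d_i/(d_o+d_i))² = 0.384;  ∂f/∂d_i = (d_o/(d_o+d_i))² = 0.144
δf = √((∂f/∂d_o · δd_o)² + (∂f/∂d_i · δd_i)²) = √(0.148 + 0.212) = 0.600 cm

0.600 cm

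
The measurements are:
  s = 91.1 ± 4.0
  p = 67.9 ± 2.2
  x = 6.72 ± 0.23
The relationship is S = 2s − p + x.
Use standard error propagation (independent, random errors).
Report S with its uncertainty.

For a sum/difference, combine absolute errors in quadrature:
  (2·δs)² = 64.0;  (δp)² = 4.84;  (δx)² = 0.0529
δS = √(68.9) = 8.30
S = 121.

121 ± 8.30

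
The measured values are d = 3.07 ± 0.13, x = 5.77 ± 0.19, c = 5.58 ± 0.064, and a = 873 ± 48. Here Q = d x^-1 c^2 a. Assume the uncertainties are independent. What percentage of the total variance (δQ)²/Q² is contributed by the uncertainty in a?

47.0%

(δQ/Q)² = (1·δd/d)² + (-1·δx/x)² + (2·δc/c)² + (1·δa/a)²
  d term: (1×0.0423)² = 0.00179
  x term: (-1×0.0329)² = 0.00108
  c term: (2×0.0115)² = 0.000526
  a term: (1×0.0550)² = 0.00302
Total = 0.00643. Share from a = 0.00302/0.00643 = 0.470.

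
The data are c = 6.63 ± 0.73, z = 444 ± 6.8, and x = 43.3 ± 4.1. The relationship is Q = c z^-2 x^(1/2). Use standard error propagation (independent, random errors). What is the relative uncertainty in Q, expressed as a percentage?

For a monomial Q ∝ c, z^-2, x^(1/2), fractional errors add in quadrature:
  (1·δc/c)² = (1×0.110)² = 0.0121;  (-2·δz/z)² = (-2×0.0153)² = 0.000938;  (½·δx/x)² = (0.5×0.0947)² = 0.00224
δQ/Q = √(0.0153) = 0.124

12.4%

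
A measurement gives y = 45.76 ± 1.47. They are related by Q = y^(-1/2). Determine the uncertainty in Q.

0.00237

Relative error in a monomial: (δQ/Q)² = Σ (nᵢ · δxᵢ/xᵢ)².
  (−½·δy/y)² = (-0.5×0.0321)² = 0.000258
δQ/Q = √(0.000258) = 0.0161
Q = 0.1478, so δQ = 0.0161 × 0.1478 = 0.00237.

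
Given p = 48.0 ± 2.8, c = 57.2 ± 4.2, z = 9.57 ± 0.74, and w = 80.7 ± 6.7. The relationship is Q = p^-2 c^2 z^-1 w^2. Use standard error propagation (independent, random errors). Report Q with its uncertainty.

For a monomial Q ∝ p^-2, c^2, z^-1, w^2, fractional errors add in quadrature:
  (-2·δp/p)² = (-2×0.0583)² = 0.0136;  (2·δc/c)² = (2×0.0734)² = 0.0216;  (-1·δz/z)² = (-1×0.0773)² = 0.00598;  (2·δw/w)² = (2×0.0830)² = 0.0276
δQ/Q = √(0.0687) = 0.262
Q = 966, so δQ = 0.262 × 966 = 253.

966 ± 253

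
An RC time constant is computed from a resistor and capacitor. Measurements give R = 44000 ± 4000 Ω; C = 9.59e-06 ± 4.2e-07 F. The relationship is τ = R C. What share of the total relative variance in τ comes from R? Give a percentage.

81.2%

(δτ/τ)² = (1·δR/R)² + (1·δC/C)²
  R term: (1×0.0909)² = 0.00826
  C term: (1×0.0438)² = 0.00192
Total = 0.0102. Share from R = 0.00826/0.0102 = 0.812.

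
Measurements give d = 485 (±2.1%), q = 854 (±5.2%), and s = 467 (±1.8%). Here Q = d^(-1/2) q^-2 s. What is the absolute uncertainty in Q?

3.08e-06

Each factor contributes (exponent × relative error)² to (δQ/Q)²:
  (−½·δd/d)² = (-0.5×0.0210)² = 0.000110;  (-2·δq/q)² = (-2×0.0520)² = 0.0108;  (1·δs/s)² = (1×0.0180)² = 0.000324
δQ/Q = √(0.0113) = 0.106
Q = 2.91e-05, so δQ = 0.106 × 2.91e-05 = 3.08e-06.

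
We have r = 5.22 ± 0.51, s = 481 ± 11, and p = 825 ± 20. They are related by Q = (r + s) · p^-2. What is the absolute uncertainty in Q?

3.82e-05

Let u = r + s = 486. δu = √(δr² + δs²) = √(0.260 + 121) = 11.0, so δu/u = 0.0226.
Q is then a monomial in u, p:
δQ/Q = √((δu/u)² + (-2·δp/p)²) = √(0.000513 + 0.00235) = 0.0535
Q = 0.000714, so δQ = 0.0535 × 0.000714 = 3.82e-05.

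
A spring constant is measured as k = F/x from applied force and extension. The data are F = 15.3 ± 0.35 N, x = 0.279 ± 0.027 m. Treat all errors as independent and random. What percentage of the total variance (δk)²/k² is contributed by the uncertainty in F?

5.29%

(δk/k)² = (1·δF/F)² + (-1·δx/x)²
  F term: (1×0.0229)² = 0.000523
  x term: (-1×0.0968)² = 0.00937
Total = 0.00989. Share from F = 0.000523/0.00989 = 0.0529.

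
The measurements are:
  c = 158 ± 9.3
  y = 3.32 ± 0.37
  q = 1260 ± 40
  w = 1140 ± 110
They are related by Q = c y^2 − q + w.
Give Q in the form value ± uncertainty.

1620 ± 418

Let p = c·y^2 = 1740. δp/p = √((1·δc/c)² + (2·δy/y)²) = √(0.00346 + 0.0497) = 0.231, so δp = 401.
Q = p − q + w: δQ = √(δp² + δq² + δw²) = √(1.61e+05 + 1600 + 12100) = 418
Q = 1620.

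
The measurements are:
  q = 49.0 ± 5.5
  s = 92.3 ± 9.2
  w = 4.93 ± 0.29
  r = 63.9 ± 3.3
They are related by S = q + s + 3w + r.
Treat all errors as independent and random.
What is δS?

11.2

S is a linear combination, so absolute uncertainties add in quadrature:
  (δq)² = 30.2;  (δs)² = 84.6;  (3·δw)² = 0.757;  (δr)² = 10.9
δS = √(127) = 11.2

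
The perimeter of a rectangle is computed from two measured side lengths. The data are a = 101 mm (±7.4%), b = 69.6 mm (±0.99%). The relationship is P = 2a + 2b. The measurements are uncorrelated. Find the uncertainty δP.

15.0 mm

Absolute uncertainties add in quadrature for a linear combination:
  (2·δa)² = 223;  (2·δb)² = 1.90
δP = √(225) = 15.0 mm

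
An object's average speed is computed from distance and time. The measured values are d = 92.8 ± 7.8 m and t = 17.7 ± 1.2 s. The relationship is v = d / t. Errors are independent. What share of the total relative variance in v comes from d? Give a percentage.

(δv/v)² = (1·δd/d)² + (-1·δt/t)²
  d term: (1×0.0841)² = 0.00706
  t term: (-1×0.0678)² = 0.00460
Total = 0.0117. Share from d = 0.00706/0.0117 = 0.606.

60.6%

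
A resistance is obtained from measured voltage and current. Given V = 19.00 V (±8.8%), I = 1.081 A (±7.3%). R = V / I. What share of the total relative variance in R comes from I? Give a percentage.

40.8%

(δR/R)² = (1·δV/V)² + (-1·δI/I)²
  V term: (1×0.0880)² = 0.00774
  I term: (-1×0.0730)² = 0.00533
Total = 0.0131. Share from I = 0.00533/0.0131 = 0.408.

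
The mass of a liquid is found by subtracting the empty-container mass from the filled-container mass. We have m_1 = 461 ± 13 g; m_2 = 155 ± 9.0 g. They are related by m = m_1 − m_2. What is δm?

15.8 g

Each term contributes (cᵢ δxᵢ)² to (δm)²:
  (δm_1)² = 169;  (δm_2)² = 81.0
δm = √(250) = 15.8 g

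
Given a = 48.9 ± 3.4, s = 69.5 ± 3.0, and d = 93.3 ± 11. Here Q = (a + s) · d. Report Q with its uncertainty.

11000 ± 1370

Let u = a + s = 118. δu = √(δa² + δs²) = √(11.6 + 9.00) = 4.53, so δu/u = 0.0383.
Q is then a monomial in u, d:
δQ/Q = √((δu/u)² + (1·δd/d)²) = √(0.00147 + 0.0139) = 0.124
Q = 11000, so δQ = 0.124 × 11000 = 1370.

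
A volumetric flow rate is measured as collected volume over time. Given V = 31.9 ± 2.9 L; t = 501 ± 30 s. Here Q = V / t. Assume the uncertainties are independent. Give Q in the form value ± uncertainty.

Relative error in a monomial: (δQ/Q)² = Σ (nᵢ · δxᵢ/xᵢ)².
  (1·δV/V)² = (1×0.0909)² = 0.00826;  (-1·δt/t)² = (-1×0.0599)² = 0.00359
δQ/Q = √(0.0119) = 0.109
Q = 0.0637 L/s, so δQ = 0.109 × 0.0637 = 0.00693 L/s.

0.0637 ± 0.00693 L/s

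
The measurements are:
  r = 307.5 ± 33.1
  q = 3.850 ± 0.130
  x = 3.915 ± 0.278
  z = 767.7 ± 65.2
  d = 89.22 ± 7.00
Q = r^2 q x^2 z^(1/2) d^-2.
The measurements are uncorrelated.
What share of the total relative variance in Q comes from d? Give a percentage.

26.2%

(δQ/Q)² = (2·δr/r)² + (1·δq/q)² + (2·δx/x)² + (½·δz/z)² + (-2·δd/d)²
  r term: (2×0.108)² = 0.0463
  q term: (1×0.0338)² = 0.00114
  x term: (2×0.0710)² = 0.0202
  z term: (0.5×0.0849)² = 0.00180
  d term: (-2×0.0785)² = 0.0246
Total = 0.0941. Share from d = 0.0246/0.0941 = 0.262.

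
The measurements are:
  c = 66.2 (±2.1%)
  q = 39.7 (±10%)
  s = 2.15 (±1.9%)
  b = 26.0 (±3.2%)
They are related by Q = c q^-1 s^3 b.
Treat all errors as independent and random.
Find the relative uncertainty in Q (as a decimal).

0.121

Relative error in a monomial: (δQ/Q)² = Σ (nᵢ · δxᵢ/xᵢ)².
  (1·δc/c)² = (1×0.0210)² = 0.000441;  (-1·δq/q)² = (-1×0.100)² = 0.0100;  (3·δs/s)² = (3×0.0190)² = 0.00325;  (1·δb/b)² = (1×0.0320)² = 0.00102
δQ/Q = √(0.0147) = 0.121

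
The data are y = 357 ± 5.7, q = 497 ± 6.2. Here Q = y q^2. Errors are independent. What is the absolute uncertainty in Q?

Q is a product of powers, so relative uncertainties combine in quadrature:
  (1·δy/y)² = (1×0.0160)² = 0.000255;  (2·δq/q)² = (2×0.0125)² = 0.000622
δQ/Q = √(0.000877) = 0.0296
Q = 8.82e+07, so δQ = 0.0296 × 8.82e+07 = 2.61e+06.

2.61e+06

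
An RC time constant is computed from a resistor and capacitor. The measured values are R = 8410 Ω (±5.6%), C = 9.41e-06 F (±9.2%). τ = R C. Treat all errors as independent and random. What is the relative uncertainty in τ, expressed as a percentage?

10.8%

Since τ is a product/quotient, work with relative uncertainties:
  (1·δR/R)² = (1×0.0560)² = 0.00314;  (1·δC/C)² = (1×0.0920)² = 0.00846
δτ/τ = √(0.0116) = 0.108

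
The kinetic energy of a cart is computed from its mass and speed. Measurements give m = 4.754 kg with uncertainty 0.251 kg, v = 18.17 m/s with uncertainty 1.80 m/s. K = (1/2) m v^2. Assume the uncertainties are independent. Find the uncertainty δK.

161 J

K is a product of powers, so relative uncertainties combine in quadrature:
  (1·δm/m)² = (1×0.0528)² = 0.00279;  (2·δv/v)² = (2×0.0991)² = 0.0393
δK/K = √(0.0420) = 0.205
K = 784.8 J, so δK = 0.205 × 784.8 = 161 J.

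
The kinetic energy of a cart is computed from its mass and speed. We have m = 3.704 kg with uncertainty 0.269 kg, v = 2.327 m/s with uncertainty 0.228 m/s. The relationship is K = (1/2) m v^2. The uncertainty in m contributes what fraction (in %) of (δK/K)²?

(δK/K)² = (1·δm/m)² + (2·δv/v)²
  m term: (1×0.0726)² = 0.00527
  v term: (2×0.0980)² = 0.0384
Total = 0.0437. Share from m = 0.00527/0.0437 = 0.121.

12.1%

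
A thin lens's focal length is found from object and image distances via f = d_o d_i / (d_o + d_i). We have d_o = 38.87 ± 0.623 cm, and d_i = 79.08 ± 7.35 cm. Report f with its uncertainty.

∂f/∂d_o = (d_i/(d_o+d_i))² = 0.450;  ∂f/∂d_i = (d_o/(d_o+d_i))² = 0.109
δf = √((∂f/∂d_o · δd_o)² + (∂f/∂d_i · δd_i)²) = √(0.0784 + 0.637) = 0.846 cm
f = 26.06 cm.

26.06 ± 0.846 cm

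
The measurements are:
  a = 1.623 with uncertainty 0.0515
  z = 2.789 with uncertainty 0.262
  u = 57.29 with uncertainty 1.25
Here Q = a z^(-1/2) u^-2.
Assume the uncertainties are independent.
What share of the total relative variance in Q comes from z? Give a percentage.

(δQ/Q)² = (1·δa/a)² + (−½·δz/z)² + (-2·δu/u)²
  a term: (1×0.0317)² = 0.00101
  z term: (-0.5×0.0939)² = 0.00221
  u term: (-2×0.0218)² = 0.00190
Total = 0.00512. Share from z = 0.00221/0.00512 = 0.431.

43.1%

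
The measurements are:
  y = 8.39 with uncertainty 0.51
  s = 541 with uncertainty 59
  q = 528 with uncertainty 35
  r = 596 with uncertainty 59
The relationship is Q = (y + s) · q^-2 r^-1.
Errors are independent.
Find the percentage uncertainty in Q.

19.7%

Let u = y + s = 549. δu = √(δy² + δs²) = √(0.260 + 3480) = 59.0, so δu/u = 0.107.
Q is then a monomial in u, q, r:
δQ/Q = √((δu/u)² + (-2·δq/q)² + (-1·δr/r)²) = √(0.0115 + 0.0176 + 0.00980) = 0.197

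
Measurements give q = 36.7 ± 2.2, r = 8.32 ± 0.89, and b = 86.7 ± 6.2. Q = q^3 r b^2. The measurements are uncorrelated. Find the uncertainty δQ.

Since Q is a product/quotient, work with relative uncertainties:
  (3·δq/q)² = (3×0.0599)² = 0.0323;  (1·δr/r)² = (1×0.107)² = 0.0114;  (2·δb/b)² = (2×0.0715)² = 0.0205
δQ/Q = √(0.0642) = 0.253
Q = 3.09e+09, so δQ = 0.253 × 3.09e+09 = 7.84e+08.

7.84e+08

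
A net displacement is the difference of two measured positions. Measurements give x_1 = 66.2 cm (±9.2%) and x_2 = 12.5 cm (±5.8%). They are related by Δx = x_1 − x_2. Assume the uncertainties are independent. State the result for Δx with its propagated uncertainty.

Sums and differences: (δΔx)² = Σ (cᵢ δxᵢ)².
  (δx_1)² = 37.1;  (δx_2)² = 0.526
δΔx = √(37.6) = 6.13 cm
Δx = 53.7 cm.

53.7 ± 6.13 cm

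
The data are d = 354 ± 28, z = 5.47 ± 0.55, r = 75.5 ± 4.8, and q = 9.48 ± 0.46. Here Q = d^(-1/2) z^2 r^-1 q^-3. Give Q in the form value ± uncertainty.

For a monomial Q ∝ d^(-1/2), z^2, r^-1, q^-3, fractional errors add in quadrature:
  (−½·δd/d)² = (-0.5×0.0791)² = 0.00156;  (2·δz/z)² = (2×0.101)² = 0.0404;  (-1·δr/r)² = (-1×0.0636)² = 0.00404;  (-3·δq/q)² = (-3×0.0485)² = 0.0212
δQ/Q = √(0.0672) = 0.259
Q = 2.47e-05, so δQ = 0.259 × 2.47e-05 = 6.41e-06.

(2.47 ± 0.641) × 10^-5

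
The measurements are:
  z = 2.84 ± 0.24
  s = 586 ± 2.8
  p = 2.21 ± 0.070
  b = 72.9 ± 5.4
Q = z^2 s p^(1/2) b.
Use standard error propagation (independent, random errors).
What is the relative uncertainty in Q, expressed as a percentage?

For a monomial Q ∝ z^2, s, p^(1/2), b, fractional errors add in quadrature:
  (2·δz/z)² = (2×0.0845)² = 0.0286;  (1·δs/s)² = (1×0.00478)² = 2.28e-05;  (½·δp/p)² = (0.5×0.0317)² = 0.000251;  (1·δb/b)² = (1×0.0741)² = 0.00549
δQ/Q = √(0.0343) = 0.185

18.5%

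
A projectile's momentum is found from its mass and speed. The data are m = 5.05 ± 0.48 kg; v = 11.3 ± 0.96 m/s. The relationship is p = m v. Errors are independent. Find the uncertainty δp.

Relative error in a monomial: (δp/p)² = Σ (nᵢ · δxᵢ/xᵢ)².
  (1·δm/m)² = (1×0.0950)² = 0.00903;  (1·δv/v)² = (1×0.0850)² = 0.00722
δp/p = √(0.0163) = 0.127
p = 57.1 kg·m/s, so δp = 0.127 × 57.1 = 7.27 kg·m/s.

7.27 kg·m/s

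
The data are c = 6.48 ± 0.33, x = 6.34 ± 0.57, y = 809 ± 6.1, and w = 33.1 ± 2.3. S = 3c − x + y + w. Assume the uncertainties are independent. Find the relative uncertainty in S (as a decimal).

0.00774

S is a linear combination, so absolute uncertainties add in quadrature:
  (3·δc)² = 0.980;  (δx)² = 0.325;  (δy)² = 37.2;  (δw)² = 5.29
δS = √(43.8) = 6.62
S = 855, so δS/S = 6.62/855 = 0.00774.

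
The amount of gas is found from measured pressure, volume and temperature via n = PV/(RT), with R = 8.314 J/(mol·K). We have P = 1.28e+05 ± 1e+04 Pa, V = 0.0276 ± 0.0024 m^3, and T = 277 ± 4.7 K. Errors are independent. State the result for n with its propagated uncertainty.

1.53 ± 0.181 mol

For a monomial n ∝ P, V, T^-1, fractional errors add in quadrature:
  (1·δP/P)² = (1×0.0781)² = 0.00610;  (1·δV/V)² = (1×0.0870)² = 0.00756;  (-1·δT/T)² = (-1×0.0170)² = 0.000288
δn/n = √(0.0140) = 0.118
n = 1.53 mol, so δn = 0.118 × 1.53 = 0.181 mol.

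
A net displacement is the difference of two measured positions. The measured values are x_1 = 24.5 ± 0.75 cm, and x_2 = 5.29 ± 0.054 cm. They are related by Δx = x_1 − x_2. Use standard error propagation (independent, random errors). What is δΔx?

0.752 cm

Δx is a linear combination, so absolute uncertainties add in quadrature:
  (δx_1)² = 0.562;  (δx_2)² = 0.00292
δΔx = √(0.565) = 0.752 cm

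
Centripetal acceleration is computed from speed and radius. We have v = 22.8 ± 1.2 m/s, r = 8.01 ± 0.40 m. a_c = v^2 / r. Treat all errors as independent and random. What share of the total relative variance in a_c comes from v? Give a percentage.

(δa_c/a_c)² = (2·δv/v)² + (-1·δr/r)²
  v term: (2×0.0526)² = 0.0111
  r term: (-1×0.0499)² = 0.00249
Total = 0.0136. Share from v = 0.0111/0.0136 = 0.816.

81.6%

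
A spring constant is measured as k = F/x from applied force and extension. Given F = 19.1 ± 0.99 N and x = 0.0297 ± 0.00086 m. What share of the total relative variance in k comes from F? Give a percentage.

(δk/k)² = (1·δF/F)² + (-1·δx/x)²
  F term: (1×0.0518)² = 0.00269
  x term: (-1×0.0290)² = 0.000838
Total = 0.00353. Share from F = 0.00269/0.00353 = 0.762.

76.2%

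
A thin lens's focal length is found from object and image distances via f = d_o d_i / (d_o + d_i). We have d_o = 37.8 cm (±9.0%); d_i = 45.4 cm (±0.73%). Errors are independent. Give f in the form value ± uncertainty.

∂f/∂d_o = (d_i/(d_o+d_i))² = 0.298;  ∂f/∂d_i = (d_o/(d_o+d_i))² = 0.206
δf = √((∂f/∂d_o · δd_o)² + (∂f/∂d_i · δd_i)²) = √(1.03 + 0.00468) = 1.02 cm
f = 20.6 cm.

20.6 ± 1.02 cm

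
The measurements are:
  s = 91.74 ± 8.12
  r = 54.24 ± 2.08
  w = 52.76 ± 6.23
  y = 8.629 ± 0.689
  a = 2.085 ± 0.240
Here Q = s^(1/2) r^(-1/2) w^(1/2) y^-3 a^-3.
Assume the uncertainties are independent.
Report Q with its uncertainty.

Each factor contributes (exponent × relative error)² to (δQ/Q)²:
  (½·δs/s)² = (0.5×0.0885)² = 0.00196;  (−½·δr/r)² = (-0.5×0.0383)² = 0.000368;  (½·δw/w)² = (0.5×0.118)² = 0.00349;  (-3·δy/y)² = (-3×0.0798)² = 0.0574;  (-3·δa/a)² = (-3×0.115)² = 0.119
δQ/Q = √(0.182) = 0.427
Q = 0.001622, so δQ = 0.427 × 0.001622 = 0.000693.

0.001622 ± 0.000693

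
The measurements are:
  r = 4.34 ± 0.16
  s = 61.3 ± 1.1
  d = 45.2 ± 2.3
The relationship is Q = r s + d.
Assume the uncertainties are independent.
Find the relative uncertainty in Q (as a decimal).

0.0358

Let p = r·s = 266. δp/p = √((1·δr/r)² + (1·δs/s)²) = √(0.00136 + 0.000322) = 0.0410, so δp = 10.9.
Q = p + d: δQ = √(δp² + δd²) = √(119 + 5.29) = 11.1
Q = 311, so δQ/Q = 11.1/311 = 0.0358.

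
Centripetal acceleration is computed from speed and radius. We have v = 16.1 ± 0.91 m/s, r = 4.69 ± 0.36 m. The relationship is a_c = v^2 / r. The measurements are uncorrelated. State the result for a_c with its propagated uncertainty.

55.3 ± 7.55 m/s^2

a_c is a product of powers, so relative uncertainties combine in quadrature:
  (2·δv/v)² = (2×0.0565)² = 0.0128;  (-1·δr/r)² = (-1×0.0768)² = 0.00589
δa_c/a_c = √(0.0187) = 0.137
a_c = 55.3 m/s^2, so δa_c = 0.137 × 55.3 = 7.55 m/s^2.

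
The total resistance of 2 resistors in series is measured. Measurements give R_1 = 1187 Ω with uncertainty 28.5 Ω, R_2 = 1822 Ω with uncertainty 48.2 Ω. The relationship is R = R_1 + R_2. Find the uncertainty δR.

56.0 Ω

Sums and differences: (δR)² = Σ (cᵢ δxᵢ)².
  (δR_1)² = 812;  (δR_2)² = 2320
δR = √(3140) = 56.0 Ω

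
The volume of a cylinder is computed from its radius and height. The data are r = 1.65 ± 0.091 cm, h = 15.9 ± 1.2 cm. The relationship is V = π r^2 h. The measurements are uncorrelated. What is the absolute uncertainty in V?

V is a product of powers, so relative uncertainties combine in quadrature:
  (2·δr/r)² = (2×0.0552)² = 0.0122;  (1·δh/h)² = (1×0.0755)² = 0.00570
δV/V = √(0.0179) = 0.134
V = 136 cm^3, so δV = 0.134 × 136 = 18.2 cm^3.

18.2 cm^3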